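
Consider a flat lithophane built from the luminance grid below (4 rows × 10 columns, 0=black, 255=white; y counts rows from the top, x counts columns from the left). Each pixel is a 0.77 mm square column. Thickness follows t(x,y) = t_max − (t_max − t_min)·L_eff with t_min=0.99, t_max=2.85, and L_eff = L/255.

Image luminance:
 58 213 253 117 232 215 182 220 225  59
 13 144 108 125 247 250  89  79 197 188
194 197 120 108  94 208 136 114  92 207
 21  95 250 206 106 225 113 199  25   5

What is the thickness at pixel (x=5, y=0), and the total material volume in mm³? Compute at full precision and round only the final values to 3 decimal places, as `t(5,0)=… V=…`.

t(5,0)=1.282 V=41.950

span = t_max - t_min = 2.85 - 0.99 = 1.860
L(5,0) = 215, L_eff = 215/255 = 0.843137
t(5,0) = 2.85 - 1.860·0.843137 = 1.282
Σt over all 4·10 pixels = 300701/4250 ≈ 70.7531765
V = pitch²·Σt = 0.77²·300701/4250 = 41.950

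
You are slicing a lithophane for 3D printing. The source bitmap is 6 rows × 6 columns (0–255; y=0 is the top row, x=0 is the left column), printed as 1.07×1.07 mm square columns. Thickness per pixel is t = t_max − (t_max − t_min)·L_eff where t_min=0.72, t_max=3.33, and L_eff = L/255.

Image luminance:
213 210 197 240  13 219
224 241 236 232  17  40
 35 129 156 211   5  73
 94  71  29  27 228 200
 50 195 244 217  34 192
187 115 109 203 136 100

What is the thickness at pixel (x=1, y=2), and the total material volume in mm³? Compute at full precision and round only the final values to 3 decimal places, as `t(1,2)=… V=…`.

span = t_max - t_min = 3.33 - 0.72 = 2.610
L(1,2) = 129, L_eff = 129/255 = 0.505882
t(1,2) = 3.33 - 2.610·0.505882 = 2.010
Σt over all 6·6 pixels = 286683/4250 ≈ 67.4548235
V = pitch²·Σt = 1.07²·286683/4250 = 77.229

t(1,2)=2.010 V=77.229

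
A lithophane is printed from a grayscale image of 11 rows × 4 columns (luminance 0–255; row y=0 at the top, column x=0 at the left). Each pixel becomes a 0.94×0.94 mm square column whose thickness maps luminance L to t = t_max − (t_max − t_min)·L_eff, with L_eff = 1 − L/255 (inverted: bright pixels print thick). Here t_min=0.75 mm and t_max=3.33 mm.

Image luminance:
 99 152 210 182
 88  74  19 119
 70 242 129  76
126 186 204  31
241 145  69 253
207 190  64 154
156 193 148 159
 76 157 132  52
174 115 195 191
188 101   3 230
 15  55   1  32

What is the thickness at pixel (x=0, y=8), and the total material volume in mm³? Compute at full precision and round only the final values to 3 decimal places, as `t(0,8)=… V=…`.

span = t_max - t_min = 3.33 - 0.75 = 2.580
L(0,8) = 174, L_eff = 1 - 174/255 = 0.317647 (inverted)
t(0,8) = 3.33 - 2.580·0.317647 = 2.510
Σt over all 11·4 pixels = 385479/4250 ≈ 90.7009412
V = pitch²·Σt = 0.94²·385479/4250 = 80.143

t(0,8)=2.510 V=80.143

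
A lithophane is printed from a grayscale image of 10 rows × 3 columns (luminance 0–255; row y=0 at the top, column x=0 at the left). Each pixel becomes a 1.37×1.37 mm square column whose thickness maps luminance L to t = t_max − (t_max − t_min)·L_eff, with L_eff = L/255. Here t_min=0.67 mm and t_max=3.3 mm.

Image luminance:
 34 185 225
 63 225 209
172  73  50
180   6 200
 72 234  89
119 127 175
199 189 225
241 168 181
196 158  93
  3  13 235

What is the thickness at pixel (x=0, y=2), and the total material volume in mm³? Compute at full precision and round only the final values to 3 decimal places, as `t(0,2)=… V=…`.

t(0,2)=1.526 V=101.819

span = t_max - t_min = 3.3 - 0.67 = 2.630
L(0,2) = 172, L_eff = 172/255 = 0.674510
t(0,2) = 3.3 - 2.630·0.674510 = 1.526
Σt over all 10·3 pixels = 1383343/25500 ≈ 54.2487451
V = pitch²·Σt = 1.37²·1383343/25500 = 101.819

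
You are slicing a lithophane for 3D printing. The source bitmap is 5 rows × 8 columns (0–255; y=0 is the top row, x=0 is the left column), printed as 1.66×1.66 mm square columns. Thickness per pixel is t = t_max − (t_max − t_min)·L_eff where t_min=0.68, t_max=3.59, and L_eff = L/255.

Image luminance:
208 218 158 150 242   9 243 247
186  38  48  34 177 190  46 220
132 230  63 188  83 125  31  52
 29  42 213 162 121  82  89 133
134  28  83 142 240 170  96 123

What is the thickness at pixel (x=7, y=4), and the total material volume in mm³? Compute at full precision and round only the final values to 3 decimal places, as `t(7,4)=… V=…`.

span = t_max - t_min = 3.59 - 0.68 = 2.910
L(7,4) = 123, L_eff = 123/255 = 0.482353
t(7,4) = 3.59 - 2.910·0.482353 = 2.186
Σt over all 5·8 pixels = 143143/1700 ≈ 84.2017647
V = pitch²·Σt = 1.66²·143143/1700 = 232.026

t(7,4)=2.186 V=232.026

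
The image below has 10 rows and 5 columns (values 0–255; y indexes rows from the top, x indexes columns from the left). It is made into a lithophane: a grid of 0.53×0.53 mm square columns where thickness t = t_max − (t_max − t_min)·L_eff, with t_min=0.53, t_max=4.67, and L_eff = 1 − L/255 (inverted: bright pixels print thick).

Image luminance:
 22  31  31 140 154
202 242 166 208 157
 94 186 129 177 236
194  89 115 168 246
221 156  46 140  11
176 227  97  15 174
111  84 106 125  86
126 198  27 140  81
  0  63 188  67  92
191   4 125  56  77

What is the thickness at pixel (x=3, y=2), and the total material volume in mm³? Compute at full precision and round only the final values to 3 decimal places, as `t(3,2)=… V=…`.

span = t_max - t_min = 4.67 - 0.53 = 4.140
L(3,2) = 177, L_eff = 1 - 177/255 = 0.305882 (inverted)
t(3,2) = 4.67 - 4.140·0.305882 = 3.404
Σt over all 10·5 pixels = 270109/2125 ≈ 127.1101176
V = pitch²·Σt = 0.53²·270109/2125 = 35.705

t(3,2)=3.404 V=35.705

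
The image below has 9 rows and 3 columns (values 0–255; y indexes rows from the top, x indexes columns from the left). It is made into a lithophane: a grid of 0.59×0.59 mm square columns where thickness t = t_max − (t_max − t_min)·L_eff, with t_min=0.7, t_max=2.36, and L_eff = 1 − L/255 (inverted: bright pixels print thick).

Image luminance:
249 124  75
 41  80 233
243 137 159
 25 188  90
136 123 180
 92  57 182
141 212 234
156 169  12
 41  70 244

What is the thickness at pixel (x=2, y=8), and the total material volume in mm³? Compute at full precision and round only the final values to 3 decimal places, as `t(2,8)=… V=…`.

span = t_max - t_min = 2.36 - 0.7 = 1.660
L(2,8) = 244, L_eff = 1 - 244/255 = 0.043137 (inverted)
t(2,8) = 2.36 - 1.660·0.043137 = 2.288
Σt over all 9·3 pixels = 91249/2125 ≈ 42.9407059
V = pitch²·Σt = 0.59²·91249/2125 = 14.948

t(2,8)=2.288 V=14.948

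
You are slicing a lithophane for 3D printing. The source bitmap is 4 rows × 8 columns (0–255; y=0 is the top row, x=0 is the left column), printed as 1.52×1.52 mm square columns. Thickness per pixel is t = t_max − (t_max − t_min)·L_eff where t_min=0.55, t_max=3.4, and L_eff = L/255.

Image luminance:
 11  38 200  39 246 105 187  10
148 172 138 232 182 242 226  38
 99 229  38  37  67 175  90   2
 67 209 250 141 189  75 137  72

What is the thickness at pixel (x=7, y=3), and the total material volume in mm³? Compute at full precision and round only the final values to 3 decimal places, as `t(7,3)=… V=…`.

span = t_max - t_min = 3.4 - 0.55 = 2.850
L(7,3) = 72, L_eff = 72/255 = 0.282353
t(7,3) = 3.4 - 2.850·0.282353 = 2.595
Σt over all 4·8 pixels = 107231/1700 ≈ 63.0770588
V = pitch²·Σt = 1.52²·107231/1700 = 145.733

t(7,3)=2.595 V=145.733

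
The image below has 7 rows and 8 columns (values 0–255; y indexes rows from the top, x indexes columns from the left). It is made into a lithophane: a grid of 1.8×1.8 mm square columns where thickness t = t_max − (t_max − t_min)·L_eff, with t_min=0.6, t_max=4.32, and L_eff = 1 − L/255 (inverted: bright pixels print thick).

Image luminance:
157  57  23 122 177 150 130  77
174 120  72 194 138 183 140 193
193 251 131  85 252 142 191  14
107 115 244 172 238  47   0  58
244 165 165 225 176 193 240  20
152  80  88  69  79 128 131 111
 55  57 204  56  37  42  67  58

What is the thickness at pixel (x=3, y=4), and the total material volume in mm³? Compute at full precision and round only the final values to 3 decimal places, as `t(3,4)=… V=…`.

span = t_max - t_min = 4.32 - 0.6 = 3.720
L(3,4) = 225, L_eff = 1 - 225/255 = 0.117647 (inverted)
t(3,4) = 4.32 - 3.720·0.117647 = 3.882
Σt over all 7·8 pixels = 294259/2125 ≈ 138.4748235
V = pitch²·Σt = 1.8²·294259/2125 = 448.658

t(3,4)=3.882 V=448.658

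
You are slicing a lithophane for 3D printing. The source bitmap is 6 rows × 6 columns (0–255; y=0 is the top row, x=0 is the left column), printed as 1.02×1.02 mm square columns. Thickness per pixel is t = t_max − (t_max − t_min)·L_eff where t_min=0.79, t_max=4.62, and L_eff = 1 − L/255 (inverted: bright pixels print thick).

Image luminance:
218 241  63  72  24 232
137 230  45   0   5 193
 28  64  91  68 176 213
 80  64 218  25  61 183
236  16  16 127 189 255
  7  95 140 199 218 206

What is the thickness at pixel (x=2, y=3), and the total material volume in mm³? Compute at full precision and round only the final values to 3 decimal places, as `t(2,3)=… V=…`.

span = t_max - t_min = 4.62 - 0.79 = 3.830
L(2,3) = 218, L_eff = 1 - 218/255 = 0.145098 (inverted)
t(2,3) = 4.62 - 3.830·0.145098 = 4.064
Σt over all 6·6 pixels = 96953/1020 ≈ 95.0519608
V = pitch²·Σt = 1.02²·96953/1020 = 98.892

t(2,3)=4.064 V=98.892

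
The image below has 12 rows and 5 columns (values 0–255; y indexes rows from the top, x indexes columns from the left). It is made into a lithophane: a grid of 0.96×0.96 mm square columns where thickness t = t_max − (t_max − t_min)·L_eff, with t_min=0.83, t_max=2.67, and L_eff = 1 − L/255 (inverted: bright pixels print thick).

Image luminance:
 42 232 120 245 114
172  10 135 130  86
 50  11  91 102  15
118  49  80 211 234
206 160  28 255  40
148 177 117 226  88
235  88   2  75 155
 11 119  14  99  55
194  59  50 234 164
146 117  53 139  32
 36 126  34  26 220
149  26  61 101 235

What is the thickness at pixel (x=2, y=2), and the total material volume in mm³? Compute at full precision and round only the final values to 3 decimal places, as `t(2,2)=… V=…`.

span = t_max - t_min = 2.67 - 0.83 = 1.840
L(2,2) = 91, L_eff = 1 - 91/255 = 0.643137 (inverted)
t(2,2) = 2.67 - 1.840·0.643137 = 1.487
Σt over all 12·5 pixels = 209279/2125 ≈ 98.4842353
V = pitch²·Σt = 0.96²·209279/2125 = 90.763

t(2,2)=1.487 V=90.763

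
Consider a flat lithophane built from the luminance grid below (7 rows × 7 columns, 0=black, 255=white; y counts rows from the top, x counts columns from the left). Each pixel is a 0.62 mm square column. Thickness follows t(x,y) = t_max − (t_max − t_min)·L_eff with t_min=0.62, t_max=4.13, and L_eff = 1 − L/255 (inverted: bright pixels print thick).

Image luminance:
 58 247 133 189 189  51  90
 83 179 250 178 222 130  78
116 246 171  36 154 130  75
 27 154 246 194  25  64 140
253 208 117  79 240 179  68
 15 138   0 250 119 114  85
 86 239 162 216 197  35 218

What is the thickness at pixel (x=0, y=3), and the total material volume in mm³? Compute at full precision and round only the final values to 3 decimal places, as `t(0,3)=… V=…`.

span = t_max - t_min = 4.13 - 0.62 = 3.510
L(0,3) = 27, L_eff = 1 - 27/255 = 0.894118 (inverted)
t(0,3) = 4.13 - 3.510·0.894118 = 0.992
Σt over all 7·7 pixels = 1062371/8500 ≈ 124.9848235
V = pitch²·Σt = 0.62²·1062371/8500 = 48.044

t(0,3)=0.992 V=48.044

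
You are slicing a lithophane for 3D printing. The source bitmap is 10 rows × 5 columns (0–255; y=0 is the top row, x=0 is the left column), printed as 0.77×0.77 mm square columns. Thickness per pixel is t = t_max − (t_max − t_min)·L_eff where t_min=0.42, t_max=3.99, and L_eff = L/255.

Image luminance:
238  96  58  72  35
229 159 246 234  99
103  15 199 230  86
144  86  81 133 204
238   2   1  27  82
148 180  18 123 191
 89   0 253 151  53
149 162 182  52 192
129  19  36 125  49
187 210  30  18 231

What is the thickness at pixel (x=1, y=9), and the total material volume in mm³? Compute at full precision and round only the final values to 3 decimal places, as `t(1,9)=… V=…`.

span = t_max - t_min = 3.99 - 0.42 = 3.570
L(1,9) = 210, L_eff = 210/255 = 0.823529
t(1,9) = 3.99 - 3.570·0.823529 = 1.050
Σt over all 10·5 pixels = 114.464
V = pitch²·Σt = 0.77²·114.464 = 67.866

t(1,9)=1.050 V=67.866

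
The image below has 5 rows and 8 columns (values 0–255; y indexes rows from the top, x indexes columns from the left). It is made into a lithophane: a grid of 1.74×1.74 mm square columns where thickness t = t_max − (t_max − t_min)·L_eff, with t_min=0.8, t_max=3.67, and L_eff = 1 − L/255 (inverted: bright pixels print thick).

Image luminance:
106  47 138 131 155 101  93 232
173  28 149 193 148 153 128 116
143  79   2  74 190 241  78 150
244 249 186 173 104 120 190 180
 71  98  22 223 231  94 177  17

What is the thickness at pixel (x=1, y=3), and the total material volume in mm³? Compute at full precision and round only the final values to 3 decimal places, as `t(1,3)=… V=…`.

span = t_max - t_min = 3.67 - 0.8 = 2.870
L(1,3) = 249, L_eff = 1 - 249/255 = 0.023529 (inverted)
t(1,3) = 3.67 - 2.870·0.023529 = 3.602
Σt over all 5·8 pixels = 791183/8500 ≈ 93.0803529
V = pitch²·Σt = 1.74²·791183/8500 = 281.810

t(1,3)=3.602 V=281.810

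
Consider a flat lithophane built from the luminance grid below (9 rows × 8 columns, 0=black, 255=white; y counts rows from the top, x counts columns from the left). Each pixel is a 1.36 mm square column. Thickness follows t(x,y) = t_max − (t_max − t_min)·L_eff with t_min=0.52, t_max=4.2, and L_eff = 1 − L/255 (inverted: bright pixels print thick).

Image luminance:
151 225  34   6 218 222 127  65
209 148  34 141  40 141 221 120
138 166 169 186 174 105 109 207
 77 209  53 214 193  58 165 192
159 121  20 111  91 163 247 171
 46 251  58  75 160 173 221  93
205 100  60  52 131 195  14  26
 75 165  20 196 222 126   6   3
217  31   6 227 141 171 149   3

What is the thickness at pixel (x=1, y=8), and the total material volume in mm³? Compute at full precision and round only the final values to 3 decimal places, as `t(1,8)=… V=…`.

span = t_max - t_min = 4.2 - 0.52 = 3.680
L(1,8) = 31, L_eff = 1 - 31/255 = 0.878431 (inverted)
t(1,8) = 4.2 - 3.680·0.878431 = 0.967
Σt over all 9·8 pixels = 1086736/6375 ≈ 170.4683922
V = pitch²·Σt = 1.36²·1086736/6375 = 315.298

t(1,8)=0.967 V=315.298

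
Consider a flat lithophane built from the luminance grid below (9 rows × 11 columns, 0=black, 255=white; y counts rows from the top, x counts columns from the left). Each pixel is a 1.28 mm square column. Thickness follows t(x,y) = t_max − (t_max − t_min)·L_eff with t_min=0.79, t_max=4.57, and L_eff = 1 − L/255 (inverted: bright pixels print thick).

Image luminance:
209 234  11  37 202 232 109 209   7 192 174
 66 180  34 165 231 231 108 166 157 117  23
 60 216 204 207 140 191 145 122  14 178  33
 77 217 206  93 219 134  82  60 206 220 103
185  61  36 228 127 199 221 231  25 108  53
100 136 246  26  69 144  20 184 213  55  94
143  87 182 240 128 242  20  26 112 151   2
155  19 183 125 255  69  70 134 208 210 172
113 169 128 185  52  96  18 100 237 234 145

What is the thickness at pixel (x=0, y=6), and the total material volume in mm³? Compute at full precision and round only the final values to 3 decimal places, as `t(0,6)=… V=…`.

span = t_max - t_min = 4.57 - 0.79 = 3.780
L(0,6) = 143, L_eff = 1 - 143/255 = 0.439216 (inverted)
t(0,6) = 4.57 - 3.780·0.439216 = 2.910
Σt over all 9·11 pixels = 2352177/8500 ≈ 276.7267059
V = pitch²·Σt = 1.28²·2352177/8500 = 453.389

t(0,6)=2.910 V=453.389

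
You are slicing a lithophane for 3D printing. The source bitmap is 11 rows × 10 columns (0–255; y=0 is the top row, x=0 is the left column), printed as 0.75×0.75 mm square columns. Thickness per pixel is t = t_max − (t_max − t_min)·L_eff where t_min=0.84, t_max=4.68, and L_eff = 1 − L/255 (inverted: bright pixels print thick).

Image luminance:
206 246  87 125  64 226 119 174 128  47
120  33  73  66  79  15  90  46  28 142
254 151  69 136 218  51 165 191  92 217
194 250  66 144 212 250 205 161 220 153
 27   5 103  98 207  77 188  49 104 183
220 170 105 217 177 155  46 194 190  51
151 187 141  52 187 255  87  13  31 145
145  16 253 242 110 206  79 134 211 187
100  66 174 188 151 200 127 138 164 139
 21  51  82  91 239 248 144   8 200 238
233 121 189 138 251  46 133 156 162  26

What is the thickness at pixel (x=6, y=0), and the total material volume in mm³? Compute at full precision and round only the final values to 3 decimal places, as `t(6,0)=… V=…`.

t(6,0)=2.632 V=180.177

span = t_max - t_min = 4.68 - 0.84 = 3.840
L(6,0) = 119, L_eff = 1 - 119/255 = 0.533333 (inverted)
t(6,0) = 4.68 - 3.840·0.533333 = 2.632
Σt over all 11·10 pixels = 136134/425 ≈ 320.3152941
V = pitch²·Σt = 0.75²·136134/425 = 180.177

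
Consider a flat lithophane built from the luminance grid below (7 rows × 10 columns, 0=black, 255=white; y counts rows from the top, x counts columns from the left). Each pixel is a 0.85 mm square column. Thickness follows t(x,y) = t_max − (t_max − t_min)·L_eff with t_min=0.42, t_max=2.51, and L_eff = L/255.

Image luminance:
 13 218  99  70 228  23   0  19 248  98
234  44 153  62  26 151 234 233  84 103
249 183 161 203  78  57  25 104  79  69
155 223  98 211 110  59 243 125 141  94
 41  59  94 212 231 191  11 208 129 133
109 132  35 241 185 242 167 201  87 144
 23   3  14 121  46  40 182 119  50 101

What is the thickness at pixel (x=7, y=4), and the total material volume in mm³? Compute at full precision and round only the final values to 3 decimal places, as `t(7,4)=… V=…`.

span = t_max - t_min = 2.51 - 0.42 = 2.090
L(7,4) = 208, L_eff = 208/255 = 0.815686
t(7,4) = 2.51 - 2.090·0.815686 = 0.805
Σt over all 7·10 pixels = 672932/6375 ≈ 105.5579608
V = pitch²·Σt = 0.85²·672932/6375 = 76.266

t(7,4)=0.805 V=76.266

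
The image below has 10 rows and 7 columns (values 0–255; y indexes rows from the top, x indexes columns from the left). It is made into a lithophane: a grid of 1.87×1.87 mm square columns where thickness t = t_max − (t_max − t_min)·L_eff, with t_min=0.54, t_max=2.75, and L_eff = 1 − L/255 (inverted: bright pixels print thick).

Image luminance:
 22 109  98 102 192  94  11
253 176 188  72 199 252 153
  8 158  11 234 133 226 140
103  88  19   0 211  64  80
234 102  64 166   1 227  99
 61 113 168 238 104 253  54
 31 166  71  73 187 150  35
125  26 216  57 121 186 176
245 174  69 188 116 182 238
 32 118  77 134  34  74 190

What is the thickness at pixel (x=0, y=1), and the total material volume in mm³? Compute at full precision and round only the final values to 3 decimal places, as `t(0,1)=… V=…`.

t(0,1)=2.733 V=398.001

span = t_max - t_min = 2.75 - 0.54 = 2.210
L(0,1) = 253, L_eff = 1 - 253/255 = 0.007843 (inverted)
t(0,1) = 2.75 - 2.210·0.007843 = 2.733
Σt over all 10·7 pixels = 170723/1500 ≈ 113.8153333
V = pitch²·Σt = 1.87²·170723/1500 = 398.001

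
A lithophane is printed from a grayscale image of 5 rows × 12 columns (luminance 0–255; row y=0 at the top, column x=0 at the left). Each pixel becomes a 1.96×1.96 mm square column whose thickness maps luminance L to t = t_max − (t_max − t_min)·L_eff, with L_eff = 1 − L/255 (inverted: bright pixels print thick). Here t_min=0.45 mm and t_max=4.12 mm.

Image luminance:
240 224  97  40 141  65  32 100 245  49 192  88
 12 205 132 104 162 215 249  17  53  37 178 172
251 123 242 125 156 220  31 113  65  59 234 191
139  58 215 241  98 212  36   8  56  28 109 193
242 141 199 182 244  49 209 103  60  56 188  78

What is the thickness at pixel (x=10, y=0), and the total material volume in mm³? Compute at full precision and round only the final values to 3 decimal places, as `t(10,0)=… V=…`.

span = t_max - t_min = 4.12 - 0.45 = 3.670
L(10,0) = 192, L_eff = 1 - 192/255 = 0.247059 (inverted)
t(10,0) = 4.12 - 3.670·0.247059 = 3.213
Σt over all 5·12 pixels = 3625601/25500 ≈ 142.1804314
V = pitch²·Σt = 1.96²·3625601/25500 = 546.200

t(10,0)=3.213 V=546.200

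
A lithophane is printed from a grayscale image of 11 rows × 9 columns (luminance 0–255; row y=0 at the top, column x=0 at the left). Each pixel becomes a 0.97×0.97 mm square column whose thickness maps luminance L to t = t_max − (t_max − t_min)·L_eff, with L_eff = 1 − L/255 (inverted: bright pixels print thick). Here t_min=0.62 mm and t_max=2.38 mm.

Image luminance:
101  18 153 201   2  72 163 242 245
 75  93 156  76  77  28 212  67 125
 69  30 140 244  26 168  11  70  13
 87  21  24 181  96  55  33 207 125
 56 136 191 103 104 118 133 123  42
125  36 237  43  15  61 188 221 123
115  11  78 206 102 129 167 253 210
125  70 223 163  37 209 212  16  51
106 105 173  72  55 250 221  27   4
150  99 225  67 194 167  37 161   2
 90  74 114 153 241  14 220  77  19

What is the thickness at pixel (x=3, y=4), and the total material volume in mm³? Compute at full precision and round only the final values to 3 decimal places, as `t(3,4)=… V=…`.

t(3,4)=1.331 V=130.843

span = t_max - t_min = 2.38 - 0.62 = 1.760
L(3,4) = 103, L_eff = 1 - 103/255 = 0.596078 (inverted)
t(3,4) = 2.38 - 1.760·0.596078 = 1.331
Σt over all 11·9 pixels = 354607/2550 ≈ 139.0615686
V = pitch²·Σt = 0.97²·354607/2550 = 130.843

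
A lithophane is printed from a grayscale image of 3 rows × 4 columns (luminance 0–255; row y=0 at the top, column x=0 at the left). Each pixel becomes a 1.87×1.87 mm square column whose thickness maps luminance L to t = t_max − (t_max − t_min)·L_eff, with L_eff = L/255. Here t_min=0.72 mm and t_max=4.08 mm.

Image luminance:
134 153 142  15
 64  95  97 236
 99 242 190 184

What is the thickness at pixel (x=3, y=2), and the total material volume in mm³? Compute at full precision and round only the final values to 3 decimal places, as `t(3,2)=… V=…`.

t(3,2)=1.656 V=95.135

span = t_max - t_min = 4.08 - 0.72 = 3.360
L(3,2) = 184, L_eff = 184/255 = 0.721569
t(3,2) = 4.08 - 3.360·0.721569 = 1.656
Σt over all 3·4 pixels = 57812/2125 ≈ 27.2056471
V = pitch²·Σt = 1.87²·57812/2125 = 95.135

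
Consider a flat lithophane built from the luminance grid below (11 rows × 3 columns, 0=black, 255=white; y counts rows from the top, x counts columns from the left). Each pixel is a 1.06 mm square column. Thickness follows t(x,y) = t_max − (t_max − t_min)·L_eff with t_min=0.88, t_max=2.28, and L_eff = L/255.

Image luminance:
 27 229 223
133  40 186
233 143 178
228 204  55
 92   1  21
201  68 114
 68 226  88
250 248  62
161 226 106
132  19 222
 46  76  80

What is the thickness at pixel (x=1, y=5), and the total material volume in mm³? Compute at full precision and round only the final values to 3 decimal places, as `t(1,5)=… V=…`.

t(1,5)=1.907 V=57.483

span = t_max - t_min = 2.28 - 0.88 = 1.400
L(1,5) = 68, L_eff = 68/255 = 0.266667
t(1,5) = 2.28 - 1.400·0.266667 = 1.907
Σt over all 11·3 pixels = 51.16
V = pitch²·Σt = 1.06²·51.16 = 57.483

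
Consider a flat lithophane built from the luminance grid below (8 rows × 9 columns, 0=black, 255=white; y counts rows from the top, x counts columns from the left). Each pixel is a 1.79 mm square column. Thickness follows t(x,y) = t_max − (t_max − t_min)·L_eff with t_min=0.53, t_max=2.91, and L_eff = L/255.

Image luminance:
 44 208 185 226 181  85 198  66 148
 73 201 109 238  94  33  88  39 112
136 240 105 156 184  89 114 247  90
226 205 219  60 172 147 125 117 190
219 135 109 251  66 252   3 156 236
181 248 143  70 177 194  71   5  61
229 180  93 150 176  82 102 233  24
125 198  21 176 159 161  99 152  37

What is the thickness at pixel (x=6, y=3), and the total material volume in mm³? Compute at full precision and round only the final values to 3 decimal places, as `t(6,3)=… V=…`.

span = t_max - t_min = 2.91 - 0.53 = 2.380
L(6,3) = 125, L_eff = 125/255 = 0.490196
t(6,3) = 2.91 - 2.380·0.490196 = 1.743
Σt over all 8·9 pixels = 43136/375 ≈ 115.0293333
V = pitch²·Σt = 1.79²·43136/375 = 368.565

t(6,3)=1.743 V=368.565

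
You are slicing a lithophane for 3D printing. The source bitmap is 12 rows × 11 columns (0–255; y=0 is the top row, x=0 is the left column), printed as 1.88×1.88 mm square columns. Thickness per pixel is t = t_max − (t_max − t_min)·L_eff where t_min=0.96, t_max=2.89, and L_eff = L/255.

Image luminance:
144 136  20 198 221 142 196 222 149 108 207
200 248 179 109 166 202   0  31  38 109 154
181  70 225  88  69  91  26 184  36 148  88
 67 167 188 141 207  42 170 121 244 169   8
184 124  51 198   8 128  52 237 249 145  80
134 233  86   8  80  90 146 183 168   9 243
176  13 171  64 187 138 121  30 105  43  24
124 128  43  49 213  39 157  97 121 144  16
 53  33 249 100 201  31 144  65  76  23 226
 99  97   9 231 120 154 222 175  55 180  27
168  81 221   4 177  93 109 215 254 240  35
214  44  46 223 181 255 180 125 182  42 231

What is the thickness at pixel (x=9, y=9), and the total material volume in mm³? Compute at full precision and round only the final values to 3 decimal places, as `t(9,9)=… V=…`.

span = t_max - t_min = 2.89 - 0.96 = 1.930
L(9,9) = 180, L_eff = 180/255 = 0.705882
t(9,9) = 2.89 - 1.930·0.705882 = 1.528
Σt over all 12·11 pixels = 3239003/12750 ≈ 254.0394510
V = pitch²·Σt = 1.88²·3239003/12750 = 897.877

t(9,9)=1.528 V=897.877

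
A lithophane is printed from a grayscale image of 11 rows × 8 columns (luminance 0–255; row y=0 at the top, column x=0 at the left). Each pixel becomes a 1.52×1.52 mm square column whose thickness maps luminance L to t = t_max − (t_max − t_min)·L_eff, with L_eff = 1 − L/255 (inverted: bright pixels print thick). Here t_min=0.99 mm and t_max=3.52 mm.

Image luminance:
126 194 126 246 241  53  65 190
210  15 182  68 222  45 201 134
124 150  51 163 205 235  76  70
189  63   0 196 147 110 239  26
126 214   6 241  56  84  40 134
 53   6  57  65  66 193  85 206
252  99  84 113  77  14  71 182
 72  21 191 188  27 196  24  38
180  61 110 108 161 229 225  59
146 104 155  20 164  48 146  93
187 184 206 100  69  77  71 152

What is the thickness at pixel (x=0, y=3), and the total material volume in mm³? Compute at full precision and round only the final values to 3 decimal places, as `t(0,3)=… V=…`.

span = t_max - t_min = 3.52 - 0.99 = 2.530
L(0,3) = 189, L_eff = 1 - 189/255 = 0.258824 (inverted)
t(0,3) = 3.52 - 2.530·0.258824 = 2.865
Σt over all 11·8 pixels = 821359/4250 ≈ 193.2609412
V = pitch²·Σt = 1.52²·821359/4250 = 446.510

t(0,3)=2.865 V=446.510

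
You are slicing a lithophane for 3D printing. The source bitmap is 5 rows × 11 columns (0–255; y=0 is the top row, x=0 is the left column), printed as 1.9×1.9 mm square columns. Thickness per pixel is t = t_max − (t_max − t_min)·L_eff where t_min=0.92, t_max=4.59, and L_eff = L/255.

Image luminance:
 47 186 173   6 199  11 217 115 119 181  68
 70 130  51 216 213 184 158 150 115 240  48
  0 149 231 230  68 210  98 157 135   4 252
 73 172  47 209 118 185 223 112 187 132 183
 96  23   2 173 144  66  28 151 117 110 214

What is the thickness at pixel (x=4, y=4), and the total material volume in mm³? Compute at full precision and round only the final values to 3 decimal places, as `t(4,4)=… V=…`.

t(4,4)=2.518 V=537.471

span = t_max - t_min = 4.59 - 0.92 = 3.670
L(4,4) = 144, L_eff = 144/255 = 0.564706
t(4,4) = 4.59 - 3.670·0.564706 = 2.518
Σt over all 5·11 pixels = 3796543/25500 ≈ 148.8840392
V = pitch²·Σt = 1.9²·3796543/25500 = 537.471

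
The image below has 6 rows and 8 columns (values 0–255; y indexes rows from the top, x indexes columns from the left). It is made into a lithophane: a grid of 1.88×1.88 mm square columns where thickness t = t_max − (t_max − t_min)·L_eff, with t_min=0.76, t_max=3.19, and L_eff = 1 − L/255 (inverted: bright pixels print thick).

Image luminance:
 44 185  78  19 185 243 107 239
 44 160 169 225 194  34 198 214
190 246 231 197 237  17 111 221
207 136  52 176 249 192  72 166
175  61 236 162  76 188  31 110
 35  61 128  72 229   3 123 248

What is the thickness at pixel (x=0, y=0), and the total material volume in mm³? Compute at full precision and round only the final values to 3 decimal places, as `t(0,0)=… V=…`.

t(0,0)=1.179 V=363.892

span = t_max - t_min = 3.19 - 0.76 = 2.430
L(0,0) = 44, L_eff = 1 - 44/255 = 0.827451 (inverted)
t(0,0) = 3.19 - 2.430·0.827451 = 1.179
Σt over all 6·8 pixels = 218784/2125 ≈ 102.9571765
V = pitch²·Σt = 1.88²·218784/2125 = 363.892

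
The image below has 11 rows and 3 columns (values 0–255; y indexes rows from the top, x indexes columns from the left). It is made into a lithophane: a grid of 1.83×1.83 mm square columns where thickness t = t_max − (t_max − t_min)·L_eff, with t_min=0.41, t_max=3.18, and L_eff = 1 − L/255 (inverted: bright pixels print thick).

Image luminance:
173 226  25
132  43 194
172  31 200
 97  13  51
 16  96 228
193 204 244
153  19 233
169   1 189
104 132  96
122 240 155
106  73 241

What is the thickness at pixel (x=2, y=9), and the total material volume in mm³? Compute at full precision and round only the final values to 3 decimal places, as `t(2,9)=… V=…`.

span = t_max - t_min = 3.18 - 0.41 = 2.770
L(2,9) = 155, L_eff = 1 - 155/255 = 0.392157 (inverted)
t(2,9) = 3.18 - 2.770·0.392157 = 2.094
Σt over all 11·3 pixels = 259297/4250 ≈ 61.0110588
V = pitch²·Σt = 1.83²·259297/4250 = 204.320

t(2,9)=2.094 V=204.320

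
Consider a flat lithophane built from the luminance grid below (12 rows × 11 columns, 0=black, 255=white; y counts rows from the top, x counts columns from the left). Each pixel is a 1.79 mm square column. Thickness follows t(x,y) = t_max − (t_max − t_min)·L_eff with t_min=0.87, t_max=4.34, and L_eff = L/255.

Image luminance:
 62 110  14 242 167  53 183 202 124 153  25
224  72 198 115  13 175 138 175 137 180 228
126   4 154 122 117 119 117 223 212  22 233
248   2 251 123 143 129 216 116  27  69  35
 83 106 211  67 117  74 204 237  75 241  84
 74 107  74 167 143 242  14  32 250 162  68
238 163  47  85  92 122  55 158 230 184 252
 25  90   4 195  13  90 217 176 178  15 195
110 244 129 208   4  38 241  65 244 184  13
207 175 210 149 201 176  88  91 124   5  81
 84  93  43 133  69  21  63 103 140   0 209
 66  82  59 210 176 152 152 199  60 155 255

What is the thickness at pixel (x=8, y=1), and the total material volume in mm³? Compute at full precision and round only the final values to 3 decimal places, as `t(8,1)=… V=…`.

span = t_max - t_min = 4.34 - 0.87 = 3.470
L(8,1) = 137, L_eff = 137/255 = 0.537255
t(8,1) = 4.34 - 3.470·0.537255 = 2.476
Σt over all 12·11 pixels = 581439/1700 ≈ 342.0229412
V = pitch²·Σt = 1.79²·581439/1700 = 1095.876

t(8,1)=2.476 V=1095.876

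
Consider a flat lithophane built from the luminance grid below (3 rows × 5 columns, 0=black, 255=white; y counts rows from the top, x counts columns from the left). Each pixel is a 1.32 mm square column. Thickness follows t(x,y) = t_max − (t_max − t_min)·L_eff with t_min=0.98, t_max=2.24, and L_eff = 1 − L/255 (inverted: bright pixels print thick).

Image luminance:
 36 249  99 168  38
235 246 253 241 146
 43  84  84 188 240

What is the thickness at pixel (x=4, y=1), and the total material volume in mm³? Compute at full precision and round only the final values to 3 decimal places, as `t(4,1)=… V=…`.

span = t_max - t_min = 2.24 - 0.98 = 1.260
L(4,1) = 146, L_eff = 1 - 146/255 = 0.427451 (inverted)
t(4,1) = 2.24 - 1.260·0.427451 = 1.701
Σt over all 3·5 pixels = 4473/170 ≈ 26.3117647
V = pitch²·Σt = 1.32²·4473/170 = 45.846

t(4,1)=1.701 V=45.846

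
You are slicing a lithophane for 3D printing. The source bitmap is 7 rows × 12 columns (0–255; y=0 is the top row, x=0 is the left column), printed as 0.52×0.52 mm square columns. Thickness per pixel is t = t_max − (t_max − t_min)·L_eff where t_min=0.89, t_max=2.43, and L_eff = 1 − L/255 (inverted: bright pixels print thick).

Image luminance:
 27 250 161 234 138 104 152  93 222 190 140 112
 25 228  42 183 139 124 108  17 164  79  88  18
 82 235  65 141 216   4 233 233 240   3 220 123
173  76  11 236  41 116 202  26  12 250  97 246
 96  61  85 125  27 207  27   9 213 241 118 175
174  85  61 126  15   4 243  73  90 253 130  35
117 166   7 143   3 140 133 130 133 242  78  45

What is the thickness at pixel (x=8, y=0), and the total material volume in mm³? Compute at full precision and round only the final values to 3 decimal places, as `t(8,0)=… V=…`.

span = t_max - t_min = 2.43 - 0.89 = 1.540
L(8,0) = 222, L_eff = 1 - 222/255 = 0.129412 (inverted)
t(8,0) = 2.43 - 1.540·0.129412 = 2.231
Σt over all 7·12 pixels = 582841/4250 ≈ 137.1390588
V = pitch²·Σt = 0.52²·582841/4250 = 37.082

t(8,0)=2.231 V=37.082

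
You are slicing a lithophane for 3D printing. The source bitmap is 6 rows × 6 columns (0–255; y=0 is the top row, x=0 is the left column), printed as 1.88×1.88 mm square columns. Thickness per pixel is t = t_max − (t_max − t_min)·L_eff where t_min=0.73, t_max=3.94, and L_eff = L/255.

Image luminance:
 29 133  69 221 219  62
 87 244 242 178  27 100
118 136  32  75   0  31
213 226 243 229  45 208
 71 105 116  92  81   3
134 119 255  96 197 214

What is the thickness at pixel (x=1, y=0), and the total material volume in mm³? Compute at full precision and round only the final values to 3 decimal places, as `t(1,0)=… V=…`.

span = t_max - t_min = 3.94 - 0.73 = 3.210
L(1,0) = 133, L_eff = 133/255 = 0.521569
t(1,0) = 3.94 - 3.210·0.521569 = 2.266
Σt over all 6·6 pixels = 70809/850 ≈ 83.3047059
V = pitch²·Σt = 1.88²·70809/850 = 294.432

t(1,0)=2.266 V=294.432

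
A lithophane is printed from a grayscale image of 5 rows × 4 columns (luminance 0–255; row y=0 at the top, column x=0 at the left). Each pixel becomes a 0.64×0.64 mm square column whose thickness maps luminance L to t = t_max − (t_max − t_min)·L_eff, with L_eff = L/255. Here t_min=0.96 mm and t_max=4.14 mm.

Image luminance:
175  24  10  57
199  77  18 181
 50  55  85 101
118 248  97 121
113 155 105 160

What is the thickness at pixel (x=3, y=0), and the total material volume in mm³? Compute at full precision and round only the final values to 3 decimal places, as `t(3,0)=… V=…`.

span = t_max - t_min = 4.14 - 0.96 = 3.180
L(3,0) = 57, L_eff = 57/255 = 0.223529
t(3,0) = 4.14 - 3.180·0.223529 = 3.429
Σt over all 5·4 pixels = 238003/4250 ≈ 56.0007059
V = pitch²·Σt = 0.64²·238003/4250 = 22.938

t(3,0)=3.429 V=22.938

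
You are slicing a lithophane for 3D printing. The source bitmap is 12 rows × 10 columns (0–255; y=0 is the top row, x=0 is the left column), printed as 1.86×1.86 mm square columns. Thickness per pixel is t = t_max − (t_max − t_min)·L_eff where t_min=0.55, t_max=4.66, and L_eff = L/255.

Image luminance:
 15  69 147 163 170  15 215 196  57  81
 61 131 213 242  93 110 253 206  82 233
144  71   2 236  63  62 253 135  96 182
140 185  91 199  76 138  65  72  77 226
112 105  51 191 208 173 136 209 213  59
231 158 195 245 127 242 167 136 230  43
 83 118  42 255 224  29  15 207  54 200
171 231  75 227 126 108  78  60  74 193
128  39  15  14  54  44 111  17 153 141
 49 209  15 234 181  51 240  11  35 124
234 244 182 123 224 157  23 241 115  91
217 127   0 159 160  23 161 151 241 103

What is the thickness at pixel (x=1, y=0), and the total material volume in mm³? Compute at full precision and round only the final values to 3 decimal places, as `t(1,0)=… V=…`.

t(1,0)=3.548 V=1047.624

span = t_max - t_min = 4.66 - 0.55 = 4.110
L(1,0) = 69, L_eff = 69/255 = 0.270588
t(1,0) = 4.66 - 4.110·0.270588 = 3.548
Σt over all 12·10 pixels = 2573941/8500 ≈ 302.8165882
V = pitch²·Σt = 1.86²·2573941/8500 = 1047.624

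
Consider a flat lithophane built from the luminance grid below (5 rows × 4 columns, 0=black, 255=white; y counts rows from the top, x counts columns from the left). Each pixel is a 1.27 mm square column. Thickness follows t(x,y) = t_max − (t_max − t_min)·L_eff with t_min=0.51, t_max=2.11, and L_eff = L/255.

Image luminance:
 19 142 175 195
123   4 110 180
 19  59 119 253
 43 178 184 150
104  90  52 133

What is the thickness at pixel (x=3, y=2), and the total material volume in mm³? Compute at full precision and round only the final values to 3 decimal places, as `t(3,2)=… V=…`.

span = t_max - t_min = 2.11 - 0.51 = 1.600
L(3,2) = 253, L_eff = 253/255 = 0.992157
t(3,2) = 2.11 - 1.600·0.992157 = 0.523
Σt over all 5·4 pixels = 35149/1275 ≈ 27.5678431
V = pitch²·Σt = 1.27²·35149/1275 = 44.464

t(3,2)=0.523 V=44.464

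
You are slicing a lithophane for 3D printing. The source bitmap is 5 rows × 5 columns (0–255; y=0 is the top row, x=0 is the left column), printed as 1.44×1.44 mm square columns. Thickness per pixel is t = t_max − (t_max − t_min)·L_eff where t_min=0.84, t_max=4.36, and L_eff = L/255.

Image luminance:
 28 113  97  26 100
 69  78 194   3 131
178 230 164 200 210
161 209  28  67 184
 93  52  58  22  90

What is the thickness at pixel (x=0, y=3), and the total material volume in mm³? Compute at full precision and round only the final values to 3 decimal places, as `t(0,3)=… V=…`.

t(0,3)=2.138 V=146.305

span = t_max - t_min = 4.36 - 0.84 = 3.520
L(0,3) = 161, L_eff = 161/255 = 0.631373
t(0,3) = 4.36 - 3.520·0.631373 = 2.138
Σt over all 5·5 pixels = 89959/1275 ≈ 70.5560784
V = pitch²·Σt = 1.44²·89959/1275 = 146.305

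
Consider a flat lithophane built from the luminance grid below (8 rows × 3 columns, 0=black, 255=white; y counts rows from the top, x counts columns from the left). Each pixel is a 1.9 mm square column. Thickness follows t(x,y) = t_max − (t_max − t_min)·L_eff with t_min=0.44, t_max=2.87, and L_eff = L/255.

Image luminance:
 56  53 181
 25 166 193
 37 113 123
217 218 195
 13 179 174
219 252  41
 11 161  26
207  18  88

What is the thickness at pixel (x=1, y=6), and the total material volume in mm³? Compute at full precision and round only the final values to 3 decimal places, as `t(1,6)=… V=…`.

span = t_max - t_min = 2.87 - 0.44 = 2.430
L(1,6) = 161, L_eff = 161/255 = 0.631373
t(1,6) = 2.87 - 2.430·0.631373 = 1.336
Σt over all 8·3 pixels = 172617/4250 ≈ 40.6157647
V = pitch²·Σt = 1.9²·172617/4250 = 146.623

t(1,6)=1.336 V=146.623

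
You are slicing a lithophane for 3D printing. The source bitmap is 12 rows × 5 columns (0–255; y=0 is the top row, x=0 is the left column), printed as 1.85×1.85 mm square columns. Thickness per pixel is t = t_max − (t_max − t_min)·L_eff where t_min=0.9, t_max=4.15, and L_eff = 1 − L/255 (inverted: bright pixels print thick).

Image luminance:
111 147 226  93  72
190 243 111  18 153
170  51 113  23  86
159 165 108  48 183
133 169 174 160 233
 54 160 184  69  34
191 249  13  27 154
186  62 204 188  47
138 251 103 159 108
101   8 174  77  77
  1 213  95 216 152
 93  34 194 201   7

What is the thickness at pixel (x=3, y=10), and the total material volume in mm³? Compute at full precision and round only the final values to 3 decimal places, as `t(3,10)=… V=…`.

t(3,10)=3.653 V=514.714

span = t_max - t_min = 4.15 - 0.9 = 3.250
L(3,10) = 216, L_eff = 1 - 216/255 = 0.152941 (inverted)
t(3,10) = 4.15 - 3.250·0.152941 = 3.653
Σt over all 12·5 pixels = 51133/340 ≈ 150.3911765
V = pitch²·Σt = 1.85²·51133/340 = 514.714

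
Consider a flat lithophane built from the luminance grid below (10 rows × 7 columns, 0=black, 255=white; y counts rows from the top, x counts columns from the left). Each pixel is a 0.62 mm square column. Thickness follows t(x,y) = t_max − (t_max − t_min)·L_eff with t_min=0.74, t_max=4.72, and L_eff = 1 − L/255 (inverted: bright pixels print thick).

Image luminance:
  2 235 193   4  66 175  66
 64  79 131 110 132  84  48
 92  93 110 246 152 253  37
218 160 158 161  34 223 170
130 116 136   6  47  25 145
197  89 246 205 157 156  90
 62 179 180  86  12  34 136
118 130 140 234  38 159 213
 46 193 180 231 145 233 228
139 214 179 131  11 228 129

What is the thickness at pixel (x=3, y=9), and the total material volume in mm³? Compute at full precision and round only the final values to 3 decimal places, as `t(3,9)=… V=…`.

span = t_max - t_min = 4.72 - 0.74 = 3.980
L(3,9) = 131, L_eff = 1 - 131/255 = 0.486275 (inverted)
t(3,9) = 4.72 - 3.980·0.486275 = 2.785
Σt over all 10·7 pixels = 833667/4250 ≈ 196.1569412
V = pitch²·Σt = 0.62²·833667/4250 = 75.403

t(3,9)=2.785 V=75.403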